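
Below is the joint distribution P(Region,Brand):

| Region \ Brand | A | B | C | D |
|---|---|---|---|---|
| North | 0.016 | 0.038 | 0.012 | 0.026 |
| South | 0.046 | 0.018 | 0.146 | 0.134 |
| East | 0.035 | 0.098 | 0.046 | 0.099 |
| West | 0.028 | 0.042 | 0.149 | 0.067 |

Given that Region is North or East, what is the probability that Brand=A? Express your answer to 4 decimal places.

P(Region=North) = 0.016 + 0.038 + 0.012 + 0.026 = 0.092.
P(Region=East) = 0.035 + 0.098 + 0.046 + 0.099 = 0.278.
P(Region ∈ {North, East}) = 0.092 + 0.278 = 0.370; P(Brand=A, Region ∈ {North, East}) = 0.016 + 0.035 = 0.051.
P(Brand=A | Region ∈ {North, East}) = 0.051/0.370 = 0.1378.

0.1378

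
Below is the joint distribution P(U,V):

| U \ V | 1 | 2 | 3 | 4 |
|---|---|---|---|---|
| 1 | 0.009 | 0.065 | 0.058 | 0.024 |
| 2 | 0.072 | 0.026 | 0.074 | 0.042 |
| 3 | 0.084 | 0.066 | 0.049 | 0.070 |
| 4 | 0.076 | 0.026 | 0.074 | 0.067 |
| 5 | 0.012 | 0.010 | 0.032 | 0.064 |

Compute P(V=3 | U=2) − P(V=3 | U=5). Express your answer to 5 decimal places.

P(U=2) = 0.072 + 0.026 + 0.074 + 0.042 = 0.214; P(V=3 | U=2) = 0.074/0.214 = 0.345794.
P(U=5) = 0.012 + 0.010 + 0.032 + 0.064 = 0.118; P(V=3 | U=5) = 0.032/0.118 = 0.271186.
Difference = 0.07461.

0.07461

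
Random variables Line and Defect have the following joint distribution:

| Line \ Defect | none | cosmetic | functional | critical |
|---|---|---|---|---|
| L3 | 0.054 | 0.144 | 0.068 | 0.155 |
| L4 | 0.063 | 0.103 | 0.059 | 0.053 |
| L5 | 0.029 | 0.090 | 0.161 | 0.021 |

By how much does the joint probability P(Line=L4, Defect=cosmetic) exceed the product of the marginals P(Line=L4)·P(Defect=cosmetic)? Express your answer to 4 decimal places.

0.0093

P(Line=L4) = 0.063 + 0.103 + 0.059 + 0.053 = 0.278.
P(Defect=cosmetic) = 0.144 + 0.103 + 0.090 = 0.337.
P(Line=L4, Defect=cosmetic) − P(Line=L4)P(Defect=cosmetic) = 0.103 − 0.278×0.337 = 0.0093.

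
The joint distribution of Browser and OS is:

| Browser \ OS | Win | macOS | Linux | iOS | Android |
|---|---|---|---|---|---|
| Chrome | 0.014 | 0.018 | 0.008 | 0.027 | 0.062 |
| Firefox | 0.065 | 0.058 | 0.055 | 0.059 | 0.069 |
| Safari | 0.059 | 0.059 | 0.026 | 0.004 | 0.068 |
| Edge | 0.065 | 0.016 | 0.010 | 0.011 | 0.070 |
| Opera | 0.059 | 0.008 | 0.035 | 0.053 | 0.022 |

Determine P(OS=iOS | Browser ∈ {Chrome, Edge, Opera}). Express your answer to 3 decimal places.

0.190

P(Browser=Chrome) = 0.014 + 0.018 + 0.008 + 0.027 + 0.062 = 0.129.
P(Browser=Edge) = 0.065 + 0.016 + 0.010 + 0.011 + 0.070 = 0.172.
P(Browser=Opera) = 0.059 + 0.008 + 0.035 + 0.053 + 0.022 = 0.177.
P(Browser ∈ {Chrome, Edge, Opera}) = 0.129 + 0.172 + 0.177 = 0.478; P(OS=iOS, Browser ∈ {Chrome, Edge, Opera}) = 0.027 + 0.011 + 0.053 = 0.091.
P(OS=iOS | Browser ∈ {Chrome, Edge, Opera}) = 0.091/0.478 = 0.190.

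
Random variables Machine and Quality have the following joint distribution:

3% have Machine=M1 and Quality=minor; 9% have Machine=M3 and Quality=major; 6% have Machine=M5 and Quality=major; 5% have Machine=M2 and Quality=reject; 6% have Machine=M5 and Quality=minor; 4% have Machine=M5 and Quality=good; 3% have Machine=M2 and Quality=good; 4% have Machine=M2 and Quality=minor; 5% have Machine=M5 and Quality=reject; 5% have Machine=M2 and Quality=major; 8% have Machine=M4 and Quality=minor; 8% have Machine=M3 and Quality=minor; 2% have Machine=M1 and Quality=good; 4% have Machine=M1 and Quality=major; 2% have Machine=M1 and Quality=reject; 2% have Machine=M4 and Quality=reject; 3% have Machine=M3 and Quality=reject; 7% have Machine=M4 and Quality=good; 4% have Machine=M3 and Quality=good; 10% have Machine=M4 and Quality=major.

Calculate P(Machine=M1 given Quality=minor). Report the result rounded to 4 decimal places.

P(Quality=minor) = 0.03 + 0.04 + 0.08 + 0.08 + 0.06 = 0.29.
P(Machine=M1 | Quality=minor) = 0.03/0.29 = 0.1034.

0.1034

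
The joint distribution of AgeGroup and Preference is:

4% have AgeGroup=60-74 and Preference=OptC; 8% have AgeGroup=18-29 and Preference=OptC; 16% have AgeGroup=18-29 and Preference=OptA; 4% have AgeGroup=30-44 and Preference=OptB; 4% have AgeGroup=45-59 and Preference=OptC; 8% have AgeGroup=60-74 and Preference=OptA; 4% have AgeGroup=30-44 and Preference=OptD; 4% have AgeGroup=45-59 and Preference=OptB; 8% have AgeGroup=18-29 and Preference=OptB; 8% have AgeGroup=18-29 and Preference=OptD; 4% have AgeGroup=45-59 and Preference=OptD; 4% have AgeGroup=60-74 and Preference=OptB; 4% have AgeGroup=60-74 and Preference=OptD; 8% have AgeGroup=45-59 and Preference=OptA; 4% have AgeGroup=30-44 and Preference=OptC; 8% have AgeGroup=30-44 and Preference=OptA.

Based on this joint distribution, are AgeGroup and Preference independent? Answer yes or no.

Every cell satisfies P(AgeGroup,Preference) = P(AgeGroup)·P(Preference). For instance P(AgeGroup=18-29) = 0.40, P(Preference=OptD) = 0.20, and 0.40×0.20 = 0.08 matches the joint entry. So AgeGroup and Preference are independent.

yes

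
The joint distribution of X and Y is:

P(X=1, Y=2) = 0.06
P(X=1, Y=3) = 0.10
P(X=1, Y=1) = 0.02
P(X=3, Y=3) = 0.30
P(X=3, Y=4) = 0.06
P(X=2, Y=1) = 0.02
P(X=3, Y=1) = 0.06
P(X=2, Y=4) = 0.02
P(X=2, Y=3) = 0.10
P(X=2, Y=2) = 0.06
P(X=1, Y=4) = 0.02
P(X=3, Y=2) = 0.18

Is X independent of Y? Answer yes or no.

Every cell satisfies P(X,Y) = P(X)·P(Y). For instance P(X=2) = 0.20, P(Y=3) = 0.50, and 0.20×0.50 = 0.10 matches the joint entry. So X and Y are independent.

yes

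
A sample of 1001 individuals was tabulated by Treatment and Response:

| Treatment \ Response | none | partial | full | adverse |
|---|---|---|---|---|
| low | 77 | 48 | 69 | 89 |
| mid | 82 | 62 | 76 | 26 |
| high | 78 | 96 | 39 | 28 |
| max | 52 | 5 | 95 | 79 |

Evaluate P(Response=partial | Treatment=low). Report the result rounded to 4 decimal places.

Total with Treatment=low: 77 + 48 + 69 + 89 = 283.
P(Response=partial | Treatment=low) = 48/283 = 0.1696.

0.1696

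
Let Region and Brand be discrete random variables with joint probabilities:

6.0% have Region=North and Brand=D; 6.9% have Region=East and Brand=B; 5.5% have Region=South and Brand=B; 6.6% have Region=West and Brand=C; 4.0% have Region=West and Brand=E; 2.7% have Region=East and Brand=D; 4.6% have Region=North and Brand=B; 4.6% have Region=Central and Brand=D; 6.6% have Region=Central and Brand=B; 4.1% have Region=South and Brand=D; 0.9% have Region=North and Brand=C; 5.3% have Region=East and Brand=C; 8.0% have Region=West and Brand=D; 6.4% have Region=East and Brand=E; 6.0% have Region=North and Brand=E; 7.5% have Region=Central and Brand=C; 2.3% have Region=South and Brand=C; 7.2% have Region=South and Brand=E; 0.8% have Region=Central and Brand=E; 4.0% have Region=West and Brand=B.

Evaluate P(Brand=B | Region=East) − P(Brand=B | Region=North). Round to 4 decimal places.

P(Region=East) = 0.069 + 0.053 + 0.027 + 0.064 = 0.213; P(Brand=B | Region=East) = 0.069/0.213 = 0.32394.
P(Region=North) = 0.046 + 0.009 + 0.060 + 0.060 = 0.175; P(Brand=B | Region=North) = 0.046/0.175 = 0.26286.
Difference = 0.0611.

0.0611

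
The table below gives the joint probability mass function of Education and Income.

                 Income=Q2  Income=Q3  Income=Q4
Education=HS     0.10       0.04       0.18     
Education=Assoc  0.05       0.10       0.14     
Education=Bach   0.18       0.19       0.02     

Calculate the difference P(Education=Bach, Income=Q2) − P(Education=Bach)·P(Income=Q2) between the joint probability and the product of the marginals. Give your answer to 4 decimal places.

P(Education=Bach) = 0.18 + 0.19 + 0.02 = 0.39.
P(Income=Q2) = 0.10 + 0.05 + 0.18 = 0.33.
P(Education=Bach, Income=Q2) − P(Education=Bach)P(Income=Q2) = 0.18 − 0.39×0.33 = 0.0513.

0.0513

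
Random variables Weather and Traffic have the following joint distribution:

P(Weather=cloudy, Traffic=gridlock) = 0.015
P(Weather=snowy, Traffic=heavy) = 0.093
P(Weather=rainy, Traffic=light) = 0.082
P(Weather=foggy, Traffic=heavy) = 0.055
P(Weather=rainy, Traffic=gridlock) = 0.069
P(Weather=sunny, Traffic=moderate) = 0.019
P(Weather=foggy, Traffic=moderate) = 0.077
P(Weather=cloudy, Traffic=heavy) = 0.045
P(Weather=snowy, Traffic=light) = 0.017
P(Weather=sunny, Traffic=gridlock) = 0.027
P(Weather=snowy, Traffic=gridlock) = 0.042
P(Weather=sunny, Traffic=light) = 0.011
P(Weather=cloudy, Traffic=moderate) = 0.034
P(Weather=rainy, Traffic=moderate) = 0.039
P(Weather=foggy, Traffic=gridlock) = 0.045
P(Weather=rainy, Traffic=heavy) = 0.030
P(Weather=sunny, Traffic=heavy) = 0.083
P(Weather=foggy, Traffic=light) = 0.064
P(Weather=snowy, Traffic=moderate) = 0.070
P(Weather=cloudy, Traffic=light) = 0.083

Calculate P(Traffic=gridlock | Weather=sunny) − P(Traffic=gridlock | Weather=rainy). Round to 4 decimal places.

-0.1208

P(Weather=sunny) = 0.011 + 0.019 + 0.083 + 0.027 = 0.140; P(Traffic=gridlock | Weather=sunny) = 0.027/0.140 = 0.19286.
P(Weather=rainy) = 0.082 + 0.039 + 0.030 + 0.069 = 0.220; P(Traffic=gridlock | Weather=rainy) = 0.069/0.220 = 0.31364.
Difference = -0.1208.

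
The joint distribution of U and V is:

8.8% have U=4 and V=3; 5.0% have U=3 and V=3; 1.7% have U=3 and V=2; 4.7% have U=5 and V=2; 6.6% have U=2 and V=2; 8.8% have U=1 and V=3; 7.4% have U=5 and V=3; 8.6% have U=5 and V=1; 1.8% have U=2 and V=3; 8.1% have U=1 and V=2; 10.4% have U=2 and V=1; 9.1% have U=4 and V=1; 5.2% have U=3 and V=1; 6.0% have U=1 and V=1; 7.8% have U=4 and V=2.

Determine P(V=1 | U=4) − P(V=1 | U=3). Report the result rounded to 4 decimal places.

P(U=4) = 0.091 + 0.078 + 0.088 = 0.257; P(V=1 | U=4) = 0.091/0.257 = 0.35409.
P(U=3) = 0.052 + 0.017 + 0.050 = 0.119; P(V=1 | U=3) = 0.052/0.119 = 0.43697.
Difference = -0.0829.

-0.0829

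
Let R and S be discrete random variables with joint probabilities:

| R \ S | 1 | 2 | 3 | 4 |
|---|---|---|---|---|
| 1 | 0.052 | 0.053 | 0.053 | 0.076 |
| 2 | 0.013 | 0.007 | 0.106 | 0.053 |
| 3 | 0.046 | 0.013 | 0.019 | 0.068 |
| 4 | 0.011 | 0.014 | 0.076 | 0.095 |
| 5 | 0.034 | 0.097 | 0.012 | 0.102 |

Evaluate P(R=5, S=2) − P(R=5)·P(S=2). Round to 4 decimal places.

0.0519

P(R=5) = 0.034 + 0.097 + 0.012 + 0.102 = 0.245.
P(S=2) = 0.053 + 0.007 + 0.013 + 0.014 + 0.097 = 0.184.
P(R=5, S=2) − P(R=5)P(S=2) = 0.097 − 0.245×0.184 = 0.0519.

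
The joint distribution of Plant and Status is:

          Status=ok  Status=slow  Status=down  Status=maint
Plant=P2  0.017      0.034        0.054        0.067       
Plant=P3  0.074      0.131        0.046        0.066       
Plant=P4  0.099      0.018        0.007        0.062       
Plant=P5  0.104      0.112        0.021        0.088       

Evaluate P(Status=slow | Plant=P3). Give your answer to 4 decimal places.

P(Plant=P3) = 0.074 + 0.131 + 0.046 + 0.066 = 0.317.
P(Status=slow | Plant=P3) = 0.131/0.317 = 0.4132.

0.4132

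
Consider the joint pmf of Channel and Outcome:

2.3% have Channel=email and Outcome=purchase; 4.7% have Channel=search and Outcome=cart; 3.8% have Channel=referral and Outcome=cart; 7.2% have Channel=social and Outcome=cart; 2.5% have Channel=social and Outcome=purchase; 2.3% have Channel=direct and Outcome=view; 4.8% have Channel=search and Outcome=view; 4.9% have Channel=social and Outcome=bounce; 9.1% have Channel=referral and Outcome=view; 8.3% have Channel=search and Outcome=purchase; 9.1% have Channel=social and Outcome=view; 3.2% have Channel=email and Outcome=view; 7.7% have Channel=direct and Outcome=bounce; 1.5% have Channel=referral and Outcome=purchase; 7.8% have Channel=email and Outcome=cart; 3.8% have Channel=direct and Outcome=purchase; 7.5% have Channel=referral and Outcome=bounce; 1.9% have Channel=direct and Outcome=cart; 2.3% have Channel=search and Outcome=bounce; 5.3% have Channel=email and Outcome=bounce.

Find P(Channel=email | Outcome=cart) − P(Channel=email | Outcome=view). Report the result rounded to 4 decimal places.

0.1948

P(Outcome=cart) = 0.078 + 0.047 + 0.072 + 0.019 + 0.038 = 0.254; P(Channel=email | Outcome=cart) = 0.078/0.254 = 0.30709.
P(Outcome=view) = 0.032 + 0.048 + 0.091 + 0.023 + 0.091 = 0.285; P(Channel=email | Outcome=view) = 0.032/0.285 = 0.11228.
Difference = 0.1948.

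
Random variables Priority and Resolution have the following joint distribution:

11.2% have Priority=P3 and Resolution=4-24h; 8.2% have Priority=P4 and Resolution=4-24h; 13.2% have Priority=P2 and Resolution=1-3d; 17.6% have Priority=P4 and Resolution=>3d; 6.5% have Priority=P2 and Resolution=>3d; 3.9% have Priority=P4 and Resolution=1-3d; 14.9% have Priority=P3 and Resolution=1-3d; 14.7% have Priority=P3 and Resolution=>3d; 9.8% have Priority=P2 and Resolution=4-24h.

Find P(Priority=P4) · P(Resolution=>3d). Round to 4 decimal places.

0.1152

P(Priority=P4) = 0.082 + 0.039 + 0.176 = 0.297.
P(Resolution=>3d) = 0.065 + 0.147 + 0.176 = 0.388.
Product: 0.297 × 0.388 = 0.1152.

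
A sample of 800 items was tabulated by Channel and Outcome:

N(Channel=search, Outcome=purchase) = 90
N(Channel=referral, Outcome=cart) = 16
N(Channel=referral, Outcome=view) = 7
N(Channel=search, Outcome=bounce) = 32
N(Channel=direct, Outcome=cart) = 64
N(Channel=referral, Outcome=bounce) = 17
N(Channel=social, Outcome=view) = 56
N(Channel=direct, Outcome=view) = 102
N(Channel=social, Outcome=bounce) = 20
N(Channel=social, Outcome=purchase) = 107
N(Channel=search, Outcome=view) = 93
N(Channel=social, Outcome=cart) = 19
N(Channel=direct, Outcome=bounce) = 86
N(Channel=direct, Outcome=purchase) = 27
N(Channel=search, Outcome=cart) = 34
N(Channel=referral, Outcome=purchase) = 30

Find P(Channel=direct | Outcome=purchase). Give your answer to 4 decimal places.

0.1063

Total with Outcome=purchase: 90 + 107 + 27 + 30 = 254.
P(Channel=direct | Outcome=purchase) = 27/254 = 0.1063.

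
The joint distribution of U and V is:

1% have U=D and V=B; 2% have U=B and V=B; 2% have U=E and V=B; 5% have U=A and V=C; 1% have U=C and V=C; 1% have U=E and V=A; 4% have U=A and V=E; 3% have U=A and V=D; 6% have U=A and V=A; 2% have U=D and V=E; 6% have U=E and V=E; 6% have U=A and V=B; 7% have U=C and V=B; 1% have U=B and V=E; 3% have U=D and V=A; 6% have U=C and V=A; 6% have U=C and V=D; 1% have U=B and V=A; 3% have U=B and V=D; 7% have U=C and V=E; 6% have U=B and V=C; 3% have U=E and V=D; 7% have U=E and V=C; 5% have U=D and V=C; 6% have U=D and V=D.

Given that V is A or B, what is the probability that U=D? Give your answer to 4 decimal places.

P(V=A) = 0.06 + 0.01 + 0.06 + 0.03 + 0.01 = 0.17.
P(V=B) = 0.06 + 0.02 + 0.07 + 0.01 + 0.02 = 0.18.
P(V ∈ {A, B}) = 0.17 + 0.18 = 0.35; P(U=D, V ∈ {A, B}) = 0.03 + 0.01 = 0.04.
P(U=D | V ∈ {A, B}) = 0.04/0.35 = 0.1143.

0.1143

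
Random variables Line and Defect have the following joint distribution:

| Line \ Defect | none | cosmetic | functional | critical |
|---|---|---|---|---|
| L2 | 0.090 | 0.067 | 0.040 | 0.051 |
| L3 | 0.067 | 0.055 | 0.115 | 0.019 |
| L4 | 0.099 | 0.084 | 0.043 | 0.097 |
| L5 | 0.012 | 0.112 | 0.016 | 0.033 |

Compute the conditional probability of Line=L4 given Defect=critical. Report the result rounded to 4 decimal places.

0.4850

P(Defect=critical) = 0.051 + 0.019 + 0.097 + 0.033 = 0.200.
P(Line=L4 | Defect=critical) = 0.097/0.200 = 0.4850.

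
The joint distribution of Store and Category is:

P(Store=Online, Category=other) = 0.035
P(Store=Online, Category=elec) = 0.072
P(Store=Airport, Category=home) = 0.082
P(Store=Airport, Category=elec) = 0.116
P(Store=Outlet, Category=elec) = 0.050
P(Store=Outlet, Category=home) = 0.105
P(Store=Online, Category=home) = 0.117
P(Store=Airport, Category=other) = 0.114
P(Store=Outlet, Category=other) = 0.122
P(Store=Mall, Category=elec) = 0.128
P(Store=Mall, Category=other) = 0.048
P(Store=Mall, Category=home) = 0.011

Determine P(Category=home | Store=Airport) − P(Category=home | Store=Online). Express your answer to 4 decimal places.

-0.2595

P(Store=Airport) = 0.116 + 0.082 + 0.114 = 0.312; P(Category=home | Store=Airport) = 0.082/0.312 = 0.26282.
P(Store=Online) = 0.072 + 0.117 + 0.035 = 0.224; P(Category=home | Store=Online) = 0.117/0.224 = 0.52232.
Difference = -0.2595.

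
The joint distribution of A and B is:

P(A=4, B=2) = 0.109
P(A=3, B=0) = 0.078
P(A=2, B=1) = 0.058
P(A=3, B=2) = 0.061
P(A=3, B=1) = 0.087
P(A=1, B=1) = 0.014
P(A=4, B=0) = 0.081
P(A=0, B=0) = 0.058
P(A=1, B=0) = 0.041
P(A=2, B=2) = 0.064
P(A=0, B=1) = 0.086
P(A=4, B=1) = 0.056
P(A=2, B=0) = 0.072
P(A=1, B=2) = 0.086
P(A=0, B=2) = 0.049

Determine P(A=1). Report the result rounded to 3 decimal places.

P(A=1) = 0.041 + 0.014 + 0.086 = 0.141.

0.141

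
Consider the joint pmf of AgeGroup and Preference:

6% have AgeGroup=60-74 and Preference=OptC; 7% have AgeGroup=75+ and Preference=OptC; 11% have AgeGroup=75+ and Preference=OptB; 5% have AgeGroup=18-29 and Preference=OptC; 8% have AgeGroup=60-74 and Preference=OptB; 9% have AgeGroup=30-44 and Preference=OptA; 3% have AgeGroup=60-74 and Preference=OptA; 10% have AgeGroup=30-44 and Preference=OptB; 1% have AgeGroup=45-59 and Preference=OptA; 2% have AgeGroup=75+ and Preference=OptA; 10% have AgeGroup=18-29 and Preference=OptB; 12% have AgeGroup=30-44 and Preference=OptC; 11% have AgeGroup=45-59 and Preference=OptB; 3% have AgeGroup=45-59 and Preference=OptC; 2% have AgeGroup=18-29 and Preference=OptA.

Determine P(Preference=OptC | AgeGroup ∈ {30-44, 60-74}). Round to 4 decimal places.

P(AgeGroup=30-44) = 0.09 + 0.10 + 0.12 = 0.31.
P(AgeGroup=60-74) = 0.03 + 0.08 + 0.06 = 0.17.
P(AgeGroup ∈ {30-44, 60-74}) = 0.31 + 0.17 = 0.48; P(Preference=OptC, AgeGroup ∈ {30-44, 60-74}) = 0.12 + 0.06 = 0.18.
P(Preference=OptC | AgeGroup ∈ {30-44, 60-74}) = 0.18/0.48 = 0.3750.

0.3750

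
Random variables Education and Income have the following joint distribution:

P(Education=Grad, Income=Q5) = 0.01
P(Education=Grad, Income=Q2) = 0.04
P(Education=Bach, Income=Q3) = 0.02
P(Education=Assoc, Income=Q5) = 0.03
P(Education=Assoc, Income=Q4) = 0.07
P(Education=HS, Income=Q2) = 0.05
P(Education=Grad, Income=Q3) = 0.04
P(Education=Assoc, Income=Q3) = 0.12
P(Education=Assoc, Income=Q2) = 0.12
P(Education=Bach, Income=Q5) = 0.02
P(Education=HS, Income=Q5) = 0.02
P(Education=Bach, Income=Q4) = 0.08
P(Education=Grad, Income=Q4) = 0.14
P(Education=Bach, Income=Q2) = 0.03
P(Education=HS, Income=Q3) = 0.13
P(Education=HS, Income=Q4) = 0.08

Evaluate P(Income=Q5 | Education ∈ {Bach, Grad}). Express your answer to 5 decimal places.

P(Education=Bach) = 0.03 + 0.02 + 0.08 + 0.02 = 0.15.
P(Education=Grad) = 0.04 + 0.04 + 0.14 + 0.01 = 0.23.
P(Education ∈ {Bach, Grad}) = 0.15 + 0.23 = 0.38; P(Income=Q5, Education ∈ {Bach, Grad}) = 0.02 + 0.01 = 0.03.
P(Income=Q5 | Education ∈ {Bach, Grad}) = 0.03/0.38 = 0.07895.

0.07895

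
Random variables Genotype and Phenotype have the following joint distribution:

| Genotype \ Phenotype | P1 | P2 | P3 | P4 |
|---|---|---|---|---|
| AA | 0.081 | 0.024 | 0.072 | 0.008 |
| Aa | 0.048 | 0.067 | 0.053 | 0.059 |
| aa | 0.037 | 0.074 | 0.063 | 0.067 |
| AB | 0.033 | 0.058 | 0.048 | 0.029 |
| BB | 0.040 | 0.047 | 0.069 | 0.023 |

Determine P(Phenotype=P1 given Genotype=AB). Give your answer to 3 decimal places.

P(Genotype=AB) = 0.033 + 0.058 + 0.048 + 0.029 = 0.168.
P(Phenotype=P1 | Genotype=AB) = 0.033/0.168 = 0.196.

0.196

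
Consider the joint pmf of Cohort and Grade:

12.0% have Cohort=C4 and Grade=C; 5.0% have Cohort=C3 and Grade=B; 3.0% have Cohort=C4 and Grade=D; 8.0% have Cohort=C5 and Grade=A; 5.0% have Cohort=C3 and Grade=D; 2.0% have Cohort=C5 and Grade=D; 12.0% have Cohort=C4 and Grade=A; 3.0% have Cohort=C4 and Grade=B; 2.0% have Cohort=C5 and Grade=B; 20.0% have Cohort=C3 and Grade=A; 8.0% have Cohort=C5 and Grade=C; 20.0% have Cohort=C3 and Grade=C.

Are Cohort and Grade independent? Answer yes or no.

Every cell satisfies P(Cohort,Grade) = P(Cohort)·P(Grade). For instance P(Cohort=C4) = 0.300, P(Grade=C) = 0.400, and 0.300×0.400 = 0.120 matches the joint entry. So Cohort and Grade are independent.

yes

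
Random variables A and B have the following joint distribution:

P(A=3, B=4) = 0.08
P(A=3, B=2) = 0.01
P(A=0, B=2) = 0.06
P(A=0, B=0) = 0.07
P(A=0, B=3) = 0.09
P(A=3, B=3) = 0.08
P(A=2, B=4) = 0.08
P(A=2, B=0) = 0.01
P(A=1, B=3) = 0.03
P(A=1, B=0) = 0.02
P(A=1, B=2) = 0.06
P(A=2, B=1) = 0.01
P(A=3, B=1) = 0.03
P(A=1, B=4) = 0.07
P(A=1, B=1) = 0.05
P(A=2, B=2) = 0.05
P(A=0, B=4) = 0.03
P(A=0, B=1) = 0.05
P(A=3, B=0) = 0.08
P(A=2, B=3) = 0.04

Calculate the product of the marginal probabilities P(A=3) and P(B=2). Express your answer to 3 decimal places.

0.050

P(A=3) = 0.08 + 0.03 + 0.01 + 0.08 + 0.08 = 0.28.
P(B=2) = 0.06 + 0.06 + 0.05 + 0.01 = 0.18.
Product: 0.28 × 0.18 = 0.050.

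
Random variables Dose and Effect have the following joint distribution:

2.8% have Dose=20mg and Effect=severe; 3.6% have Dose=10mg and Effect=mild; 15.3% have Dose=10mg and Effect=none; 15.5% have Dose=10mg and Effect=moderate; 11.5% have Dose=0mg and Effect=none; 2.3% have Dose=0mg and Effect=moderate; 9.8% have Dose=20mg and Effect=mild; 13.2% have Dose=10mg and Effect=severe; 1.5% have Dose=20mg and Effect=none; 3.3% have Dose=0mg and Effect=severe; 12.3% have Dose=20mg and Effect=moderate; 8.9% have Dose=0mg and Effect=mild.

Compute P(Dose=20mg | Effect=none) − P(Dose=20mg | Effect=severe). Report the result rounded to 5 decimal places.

-0.09207

P(Effect=none) = 0.115 + 0.153 + 0.015 = 0.283; P(Dose=20mg | Effect=none) = 0.015/0.283 = 0.053004.
P(Effect=severe) = 0.033 + 0.132 + 0.028 = 0.193; P(Dose=20mg | Effect=severe) = 0.028/0.193 = 0.145078.
Difference = -0.09207.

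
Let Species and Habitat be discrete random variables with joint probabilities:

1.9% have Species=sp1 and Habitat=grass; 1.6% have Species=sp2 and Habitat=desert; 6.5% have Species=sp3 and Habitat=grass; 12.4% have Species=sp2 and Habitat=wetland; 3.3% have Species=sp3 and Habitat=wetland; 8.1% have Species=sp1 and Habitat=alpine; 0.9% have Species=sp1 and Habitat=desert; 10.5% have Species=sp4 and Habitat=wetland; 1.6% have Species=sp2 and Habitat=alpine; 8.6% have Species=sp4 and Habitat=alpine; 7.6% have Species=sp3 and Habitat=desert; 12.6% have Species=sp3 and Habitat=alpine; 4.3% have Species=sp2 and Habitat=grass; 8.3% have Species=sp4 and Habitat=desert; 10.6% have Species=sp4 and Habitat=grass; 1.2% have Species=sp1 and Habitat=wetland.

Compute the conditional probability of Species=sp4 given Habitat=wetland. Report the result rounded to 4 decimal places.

0.3832

P(Habitat=wetland) = 0.012 + 0.124 + 0.033 + 0.105 = 0.274.
P(Species=sp4 | Habitat=wetland) = 0.105/0.274 = 0.3832.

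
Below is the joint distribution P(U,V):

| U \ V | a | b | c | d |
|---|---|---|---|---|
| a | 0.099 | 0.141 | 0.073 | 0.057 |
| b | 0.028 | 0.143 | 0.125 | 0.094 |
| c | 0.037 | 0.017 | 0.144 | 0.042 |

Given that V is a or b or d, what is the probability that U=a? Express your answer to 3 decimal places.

0.451

P(V=a) = 0.099 + 0.028 + 0.037 = 0.164.
P(V=b) = 0.141 + 0.143 + 0.017 = 0.301.
P(V=d) = 0.057 + 0.094 + 0.042 = 0.193.
P(V ∈ {a, b, d}) = 0.164 + 0.301 + 0.193 = 0.658; P(U=a, V ∈ {a, b, d}) = 0.099 + 0.141 + 0.057 = 0.297.
P(U=a | V ∈ {a, b, d}) = 0.297/0.658 = 0.451.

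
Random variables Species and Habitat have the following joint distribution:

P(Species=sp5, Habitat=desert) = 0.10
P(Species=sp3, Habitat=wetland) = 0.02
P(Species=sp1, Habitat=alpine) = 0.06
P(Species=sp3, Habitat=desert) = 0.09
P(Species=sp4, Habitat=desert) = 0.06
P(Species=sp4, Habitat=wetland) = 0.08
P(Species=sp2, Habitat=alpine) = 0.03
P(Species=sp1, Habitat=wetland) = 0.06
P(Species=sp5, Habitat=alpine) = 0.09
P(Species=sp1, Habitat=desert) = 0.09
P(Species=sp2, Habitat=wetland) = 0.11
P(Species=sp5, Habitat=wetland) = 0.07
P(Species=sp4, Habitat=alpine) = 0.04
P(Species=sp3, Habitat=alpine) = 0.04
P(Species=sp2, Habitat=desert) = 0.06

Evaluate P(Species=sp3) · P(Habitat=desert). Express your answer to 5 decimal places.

0.06000

P(Species=sp3) = 0.02 + 0.09 + 0.04 = 0.15.
P(Habitat=desert) = 0.09 + 0.06 + 0.09 + 0.06 + 0.10 = 0.40.
Product: 0.15 × 0.40 = 0.06000.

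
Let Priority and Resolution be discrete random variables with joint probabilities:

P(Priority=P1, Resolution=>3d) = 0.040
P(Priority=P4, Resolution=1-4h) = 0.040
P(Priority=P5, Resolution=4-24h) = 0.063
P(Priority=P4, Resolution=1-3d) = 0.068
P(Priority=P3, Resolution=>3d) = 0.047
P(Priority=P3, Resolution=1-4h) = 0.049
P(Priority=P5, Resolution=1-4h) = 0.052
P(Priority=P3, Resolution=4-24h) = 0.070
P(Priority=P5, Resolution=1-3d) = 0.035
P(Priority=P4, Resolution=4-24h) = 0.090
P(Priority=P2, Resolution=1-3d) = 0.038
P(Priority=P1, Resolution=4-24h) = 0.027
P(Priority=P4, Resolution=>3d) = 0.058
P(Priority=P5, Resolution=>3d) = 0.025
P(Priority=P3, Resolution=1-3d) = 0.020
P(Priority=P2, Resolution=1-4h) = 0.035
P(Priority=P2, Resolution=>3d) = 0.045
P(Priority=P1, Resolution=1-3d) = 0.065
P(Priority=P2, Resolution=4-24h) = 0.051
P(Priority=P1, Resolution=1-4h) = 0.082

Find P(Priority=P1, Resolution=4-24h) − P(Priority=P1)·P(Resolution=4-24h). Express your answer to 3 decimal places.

-0.037

P(Priority=P1) = 0.082 + 0.027 + 0.065 + 0.040 = 0.214.
P(Resolution=4-24h) = 0.027 + 0.051 + 0.070 + 0.090 + 0.063 = 0.301.
P(Priority=P1, Resolution=4-24h) − P(Priority=P1)P(Resolution=4-24h) = 0.027 − 0.214×0.301 = -0.037.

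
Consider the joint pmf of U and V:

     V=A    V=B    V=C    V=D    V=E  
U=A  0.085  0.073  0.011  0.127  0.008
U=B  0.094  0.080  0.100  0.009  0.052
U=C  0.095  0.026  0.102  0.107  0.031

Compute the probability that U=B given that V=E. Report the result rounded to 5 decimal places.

P(V=E) = 0.008 + 0.052 + 0.031 = 0.091.
P(U=B | V=E) = 0.052/0.091 = 0.57143.

0.57143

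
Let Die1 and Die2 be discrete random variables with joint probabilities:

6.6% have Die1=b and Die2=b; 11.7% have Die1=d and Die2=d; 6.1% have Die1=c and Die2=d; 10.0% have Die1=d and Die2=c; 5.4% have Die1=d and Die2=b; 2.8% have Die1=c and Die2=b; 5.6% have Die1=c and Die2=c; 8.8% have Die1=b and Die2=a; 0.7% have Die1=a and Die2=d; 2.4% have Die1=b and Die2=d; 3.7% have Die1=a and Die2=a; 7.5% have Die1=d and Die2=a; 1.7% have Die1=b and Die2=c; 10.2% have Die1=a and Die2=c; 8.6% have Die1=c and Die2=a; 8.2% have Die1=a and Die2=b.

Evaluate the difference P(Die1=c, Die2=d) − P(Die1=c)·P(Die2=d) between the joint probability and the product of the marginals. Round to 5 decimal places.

0.01272

P(Die1=c) = 0.086 + 0.028 + 0.056 + 0.061 = 0.231.
P(Die2=d) = 0.007 + 0.024 + 0.061 + 0.117 = 0.209.
P(Die1=c, Die2=d) − P(Die1=c)P(Die2=d) = 0.061 − 0.231×0.209 = 0.01272.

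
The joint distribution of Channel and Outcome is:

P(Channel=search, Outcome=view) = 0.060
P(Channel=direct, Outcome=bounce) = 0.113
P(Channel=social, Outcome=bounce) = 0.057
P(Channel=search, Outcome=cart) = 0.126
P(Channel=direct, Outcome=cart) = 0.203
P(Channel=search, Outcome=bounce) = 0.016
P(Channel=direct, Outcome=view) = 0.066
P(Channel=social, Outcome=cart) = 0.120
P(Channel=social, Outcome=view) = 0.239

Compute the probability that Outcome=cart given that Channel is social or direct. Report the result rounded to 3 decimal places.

P(Channel=social) = 0.057 + 0.239 + 0.120 = 0.416.
P(Channel=direct) = 0.113 + 0.066 + 0.203 = 0.382.
P(Channel ∈ {social, direct}) = 0.416 + 0.382 = 0.798; P(Outcome=cart, Channel ∈ {social, direct}) = 0.120 + 0.203 = 0.323.
P(Outcome=cart | Channel ∈ {social, direct}) = 0.323/0.798 = 0.405.

0.405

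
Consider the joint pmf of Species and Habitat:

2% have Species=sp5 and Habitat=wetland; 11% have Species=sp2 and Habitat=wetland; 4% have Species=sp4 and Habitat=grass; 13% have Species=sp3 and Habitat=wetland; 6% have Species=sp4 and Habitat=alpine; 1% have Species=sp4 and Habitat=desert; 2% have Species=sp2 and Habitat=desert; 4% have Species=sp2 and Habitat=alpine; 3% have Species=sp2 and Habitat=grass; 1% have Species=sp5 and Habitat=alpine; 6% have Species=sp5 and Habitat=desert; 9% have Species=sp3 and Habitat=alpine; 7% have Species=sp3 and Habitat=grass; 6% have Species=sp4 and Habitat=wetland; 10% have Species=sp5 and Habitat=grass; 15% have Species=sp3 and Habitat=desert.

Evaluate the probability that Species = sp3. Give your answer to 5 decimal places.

0.44000

P(Species=sp3) = 0.07 + 0.13 + 0.15 + 0.09 = 0.44.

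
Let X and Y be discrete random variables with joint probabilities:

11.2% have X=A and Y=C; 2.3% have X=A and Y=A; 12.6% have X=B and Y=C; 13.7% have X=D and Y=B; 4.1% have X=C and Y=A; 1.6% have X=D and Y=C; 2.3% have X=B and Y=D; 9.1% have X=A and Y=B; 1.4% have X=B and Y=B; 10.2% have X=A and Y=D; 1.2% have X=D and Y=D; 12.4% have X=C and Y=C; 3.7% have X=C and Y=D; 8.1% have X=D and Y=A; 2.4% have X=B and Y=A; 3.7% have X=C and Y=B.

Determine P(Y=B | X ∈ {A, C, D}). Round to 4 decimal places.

0.3260

P(X=A) = 0.023 + 0.091 + 0.112 + 0.102 = 0.328.
P(X=C) = 0.041 + 0.037 + 0.124 + 0.037 = 0.239.
P(X=D) = 0.081 + 0.137 + 0.016 + 0.012 = 0.246.
P(X ∈ {A, C, D}) = 0.328 + 0.239 + 0.246 = 0.813; P(Y=B, X ∈ {A, C, D}) = 0.091 + 0.037 + 0.137 = 0.265.
P(Y=B | X ∈ {A, C, D}) = 0.265/0.813 = 0.3260.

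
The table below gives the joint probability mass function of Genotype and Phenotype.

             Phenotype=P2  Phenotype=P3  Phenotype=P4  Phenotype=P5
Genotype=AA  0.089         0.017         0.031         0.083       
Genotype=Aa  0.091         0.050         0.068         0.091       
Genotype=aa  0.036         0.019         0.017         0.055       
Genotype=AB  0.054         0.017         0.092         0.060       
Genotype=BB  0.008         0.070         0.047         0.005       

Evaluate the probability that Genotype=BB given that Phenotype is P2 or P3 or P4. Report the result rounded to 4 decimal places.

0.1771

P(Phenotype=P2) = 0.089 + 0.091 + 0.036 + 0.054 + 0.008 = 0.278.
P(Phenotype=P3) = 0.017 + 0.050 + 0.019 + 0.017 + 0.070 = 0.173.
P(Phenotype=P4) = 0.031 + 0.068 + 0.017 + 0.092 + 0.047 = 0.255.
P(Phenotype ∈ {P2, P3, P4}) = 0.278 + 0.173 + 0.255 = 0.706; P(Genotype=BB, Phenotype ∈ {P2, P3, P4}) = 0.008 + 0.070 + 0.047 = 0.125.
P(Genotype=BB | Phenotype ∈ {P2, P3, P4}) = 0.125/0.706 = 0.1771.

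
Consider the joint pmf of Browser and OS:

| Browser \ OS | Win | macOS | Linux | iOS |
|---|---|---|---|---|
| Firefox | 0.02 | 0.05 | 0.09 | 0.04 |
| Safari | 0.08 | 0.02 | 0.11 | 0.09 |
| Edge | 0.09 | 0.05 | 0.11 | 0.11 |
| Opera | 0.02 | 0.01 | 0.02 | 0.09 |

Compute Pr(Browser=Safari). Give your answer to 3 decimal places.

P(Browser=Safari) = 0.08 + 0.02 + 0.11 + 0.09 = 0.30.

0.300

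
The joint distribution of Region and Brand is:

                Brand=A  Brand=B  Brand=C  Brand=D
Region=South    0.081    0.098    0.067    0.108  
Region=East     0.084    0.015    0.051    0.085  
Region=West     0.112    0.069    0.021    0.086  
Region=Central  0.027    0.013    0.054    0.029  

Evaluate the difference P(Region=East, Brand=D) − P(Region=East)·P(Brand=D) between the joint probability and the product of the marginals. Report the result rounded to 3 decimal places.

0.013

P(Region=East) = 0.084 + 0.015 + 0.051 + 0.085 = 0.235.
P(Brand=D) = 0.108 + 0.085 + 0.086 + 0.029 = 0.308.
P(Region=East, Brand=D) − P(Region=East)P(Brand=D) = 0.085 − 0.235×0.308 = 0.013.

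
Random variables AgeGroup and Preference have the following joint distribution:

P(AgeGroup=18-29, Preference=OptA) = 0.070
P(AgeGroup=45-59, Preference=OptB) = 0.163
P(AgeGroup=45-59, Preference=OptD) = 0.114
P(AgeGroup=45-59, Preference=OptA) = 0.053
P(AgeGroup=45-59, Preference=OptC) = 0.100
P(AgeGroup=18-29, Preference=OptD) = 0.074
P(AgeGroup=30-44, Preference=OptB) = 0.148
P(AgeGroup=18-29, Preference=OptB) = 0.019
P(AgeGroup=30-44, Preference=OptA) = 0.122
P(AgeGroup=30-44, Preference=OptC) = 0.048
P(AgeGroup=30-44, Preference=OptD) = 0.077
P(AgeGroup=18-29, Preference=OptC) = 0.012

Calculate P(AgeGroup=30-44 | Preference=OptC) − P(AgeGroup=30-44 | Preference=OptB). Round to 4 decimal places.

-0.1485

P(Preference=OptC) = 0.012 + 0.048 + 0.100 = 0.160; P(AgeGroup=30-44 | Preference=OptC) = 0.048/0.160 = 0.30000.
P(Preference=OptB) = 0.019 + 0.148 + 0.163 = 0.330; P(AgeGroup=30-44 | Preference=OptB) = 0.148/0.330 = 0.44848.
Difference = -0.1485.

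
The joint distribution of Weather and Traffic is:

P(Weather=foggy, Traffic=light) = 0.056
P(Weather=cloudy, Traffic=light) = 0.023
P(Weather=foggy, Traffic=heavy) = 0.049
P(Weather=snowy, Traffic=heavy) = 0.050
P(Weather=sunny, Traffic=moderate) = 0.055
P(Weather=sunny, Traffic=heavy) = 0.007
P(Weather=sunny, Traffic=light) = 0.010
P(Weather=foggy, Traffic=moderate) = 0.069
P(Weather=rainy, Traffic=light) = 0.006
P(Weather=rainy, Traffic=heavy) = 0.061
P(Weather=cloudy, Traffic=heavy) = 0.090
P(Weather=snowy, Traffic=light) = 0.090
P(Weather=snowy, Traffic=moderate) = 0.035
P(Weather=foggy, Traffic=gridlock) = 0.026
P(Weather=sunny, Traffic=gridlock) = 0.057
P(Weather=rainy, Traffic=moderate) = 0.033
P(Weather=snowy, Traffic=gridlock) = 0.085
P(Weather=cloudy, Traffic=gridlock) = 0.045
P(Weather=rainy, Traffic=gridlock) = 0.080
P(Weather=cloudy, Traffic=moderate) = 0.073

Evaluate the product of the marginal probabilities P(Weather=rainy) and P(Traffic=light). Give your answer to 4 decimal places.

0.0333

P(Weather=rainy) = 0.006 + 0.033 + 0.061 + 0.080 = 0.180.
P(Traffic=light) = 0.010 + 0.023 + 0.006 + 0.090 + 0.056 = 0.185.
Product: 0.180 × 0.185 = 0.0333.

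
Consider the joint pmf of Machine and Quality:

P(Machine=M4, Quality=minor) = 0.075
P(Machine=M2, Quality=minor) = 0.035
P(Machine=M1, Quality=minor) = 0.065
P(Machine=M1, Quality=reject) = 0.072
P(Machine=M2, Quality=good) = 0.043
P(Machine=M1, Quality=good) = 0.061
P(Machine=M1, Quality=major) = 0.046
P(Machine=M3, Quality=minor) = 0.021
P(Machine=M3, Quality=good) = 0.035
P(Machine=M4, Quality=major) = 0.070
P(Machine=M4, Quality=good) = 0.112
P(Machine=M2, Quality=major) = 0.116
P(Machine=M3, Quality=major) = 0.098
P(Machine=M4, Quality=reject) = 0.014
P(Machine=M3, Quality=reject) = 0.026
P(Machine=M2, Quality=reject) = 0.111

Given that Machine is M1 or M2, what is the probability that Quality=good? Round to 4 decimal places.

P(Machine=M1) = 0.061 + 0.065 + 0.046 + 0.072 = 0.244.
P(Machine=M2) = 0.043 + 0.035 + 0.116 + 0.111 = 0.305.
P(Machine ∈ {M1, M2}) = 0.244 + 0.305 = 0.549; P(Quality=good, Machine ∈ {M1, M2}) = 0.061 + 0.043 = 0.104.
P(Quality=good | Machine ∈ {M1, M2}) = 0.104/0.549 = 0.1894.

0.1894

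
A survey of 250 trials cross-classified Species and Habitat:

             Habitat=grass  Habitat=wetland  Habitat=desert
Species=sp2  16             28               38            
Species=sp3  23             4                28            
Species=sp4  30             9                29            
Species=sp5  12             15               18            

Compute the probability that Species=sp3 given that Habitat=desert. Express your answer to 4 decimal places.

0.2478

Total with Habitat=desert: 38 + 28 + 29 + 18 = 113.
P(Species=sp3 | Habitat=desert) = 28/113 = 0.2478.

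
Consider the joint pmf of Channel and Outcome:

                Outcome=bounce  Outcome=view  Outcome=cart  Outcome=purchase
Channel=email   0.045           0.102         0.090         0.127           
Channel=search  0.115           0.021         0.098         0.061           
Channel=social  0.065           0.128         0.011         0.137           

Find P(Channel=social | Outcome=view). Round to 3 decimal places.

P(Outcome=view) = 0.102 + 0.021 + 0.128 = 0.251.
P(Channel=social | Outcome=view) = 0.128/0.251 = 0.510.

0.510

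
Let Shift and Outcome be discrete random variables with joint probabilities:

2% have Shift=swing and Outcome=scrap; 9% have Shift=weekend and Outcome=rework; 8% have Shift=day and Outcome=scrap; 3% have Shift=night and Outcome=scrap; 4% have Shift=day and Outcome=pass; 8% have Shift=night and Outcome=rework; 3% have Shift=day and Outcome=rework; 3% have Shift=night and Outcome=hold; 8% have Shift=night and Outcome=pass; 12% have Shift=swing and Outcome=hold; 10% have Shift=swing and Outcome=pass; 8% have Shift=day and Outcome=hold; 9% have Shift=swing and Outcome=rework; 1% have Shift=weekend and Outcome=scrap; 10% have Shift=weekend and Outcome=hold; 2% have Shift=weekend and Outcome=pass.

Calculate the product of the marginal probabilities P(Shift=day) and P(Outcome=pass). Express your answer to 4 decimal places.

P(Shift=day) = 0.04 + 0.03 + 0.08 + 0.08 = 0.23.
P(Outcome=pass) = 0.04 + 0.10 + 0.08 + 0.02 = 0.24.
Product: 0.23 × 0.24 = 0.0552.

0.0552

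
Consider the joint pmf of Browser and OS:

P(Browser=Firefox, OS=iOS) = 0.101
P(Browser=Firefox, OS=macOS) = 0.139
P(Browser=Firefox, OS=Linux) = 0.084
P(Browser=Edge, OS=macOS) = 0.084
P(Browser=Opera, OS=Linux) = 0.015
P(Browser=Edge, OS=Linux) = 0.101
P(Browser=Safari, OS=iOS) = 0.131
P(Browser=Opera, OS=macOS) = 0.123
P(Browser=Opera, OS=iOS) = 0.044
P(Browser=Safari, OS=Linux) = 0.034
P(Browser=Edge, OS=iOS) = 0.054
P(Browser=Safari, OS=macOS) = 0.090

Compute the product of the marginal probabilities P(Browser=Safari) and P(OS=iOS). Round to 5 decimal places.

0.08415

P(Browser=Safari) = 0.090 + 0.034 + 0.131 = 0.255.
P(OS=iOS) = 0.101 + 0.131 + 0.054 + 0.044 = 0.330.
Product: 0.255 × 0.330 = 0.08415.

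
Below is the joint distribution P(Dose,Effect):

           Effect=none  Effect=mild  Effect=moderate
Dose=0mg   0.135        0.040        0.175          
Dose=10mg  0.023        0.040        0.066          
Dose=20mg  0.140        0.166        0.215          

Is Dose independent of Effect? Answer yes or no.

no

P(Dose=0mg) = 0.350 and P(Effect=mild) = 0.246, so their product is 0.08610, but P(Dose=0mg, Effect=mild) = 0.040. Since these differ, Dose and Effect are not independent.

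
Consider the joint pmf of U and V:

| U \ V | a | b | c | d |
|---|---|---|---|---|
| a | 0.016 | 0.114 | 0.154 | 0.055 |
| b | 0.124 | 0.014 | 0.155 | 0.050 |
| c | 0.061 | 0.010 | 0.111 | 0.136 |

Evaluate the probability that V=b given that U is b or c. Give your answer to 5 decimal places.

0.03631

P(U=b) = 0.124 + 0.014 + 0.155 + 0.050 = 0.343.
P(U=c) = 0.061 + 0.010 + 0.111 + 0.136 = 0.318.
P(U ∈ {b, c}) = 0.343 + 0.318 = 0.661; P(V=b, U ∈ {b, c}) = 0.014 + 0.010 = 0.024.
P(V=b | U ∈ {b, c}) = 0.024/0.661 = 0.03631.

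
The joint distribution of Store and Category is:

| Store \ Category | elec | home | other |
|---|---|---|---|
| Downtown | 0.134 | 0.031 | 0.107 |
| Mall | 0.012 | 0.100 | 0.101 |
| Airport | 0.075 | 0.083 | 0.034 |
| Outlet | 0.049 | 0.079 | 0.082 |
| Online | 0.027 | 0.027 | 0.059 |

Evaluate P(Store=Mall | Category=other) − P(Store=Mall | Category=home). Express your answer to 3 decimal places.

P(Category=other) = 0.107 + 0.101 + 0.034 + 0.082 + 0.059 = 0.383; P(Store=Mall | Category=other) = 0.101/0.383 = 0.2637.
P(Category=home) = 0.031 + 0.100 + 0.083 + 0.079 + 0.027 = 0.320; P(Store=Mall | Category=home) = 0.100/0.320 = 0.3125.
Difference = -0.049.

-0.049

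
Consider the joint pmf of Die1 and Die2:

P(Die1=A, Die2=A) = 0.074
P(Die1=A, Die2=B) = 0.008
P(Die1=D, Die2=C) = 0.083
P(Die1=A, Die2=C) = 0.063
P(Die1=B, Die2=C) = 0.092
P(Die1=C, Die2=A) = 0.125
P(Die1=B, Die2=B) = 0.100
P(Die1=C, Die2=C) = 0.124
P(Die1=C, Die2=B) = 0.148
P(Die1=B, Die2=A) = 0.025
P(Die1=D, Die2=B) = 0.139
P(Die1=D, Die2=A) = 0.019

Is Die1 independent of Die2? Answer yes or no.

no

P(Die1=A) = 0.145 and P(Die2=B) = 0.395, so their product is 0.05728, but P(Die1=A, Die2=B) = 0.008. Since these differ, Die1 and Die2 are not independent.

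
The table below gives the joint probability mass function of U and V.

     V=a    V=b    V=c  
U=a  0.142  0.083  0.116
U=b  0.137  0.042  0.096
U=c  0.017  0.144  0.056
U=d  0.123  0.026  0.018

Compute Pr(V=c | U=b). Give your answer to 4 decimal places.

P(U=b) = 0.137 + 0.042 + 0.096 = 0.275.
P(V=c | U=b) = 0.096/0.275 = 0.3491.

0.3491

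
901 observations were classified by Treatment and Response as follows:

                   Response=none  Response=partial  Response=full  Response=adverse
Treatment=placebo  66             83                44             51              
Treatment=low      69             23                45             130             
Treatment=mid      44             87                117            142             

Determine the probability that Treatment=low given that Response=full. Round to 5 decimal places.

Total with Response=full: 44 + 45 + 117 = 206.
P(Treatment=low | Response=full) = 45/206 = 0.21845.

0.21845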